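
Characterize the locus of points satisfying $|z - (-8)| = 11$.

|z - z0| = r describes a circle centered at z0 with radius r
Here z0 = -8 and r = 11
Locus: Circle centered at (-8, 0) with radius 11


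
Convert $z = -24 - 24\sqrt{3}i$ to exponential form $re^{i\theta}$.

r = |z| = sqrt((-24)^2 + (-24*sqrt(3))^2) = sqrt(576 + 1728) = sqrt(2304) = 48
θ = arctan(b/a) = arctan(-41.5692/-24) (quadrant-adjusted) = 240° = 4π/3
z = 48e^(i*4π/3)


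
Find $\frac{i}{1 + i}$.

Multiply numerator and denominator by conjugate (1 - i):
= (i)(1 - i) / (1^2 + 1^2)
= (1 + i) / 2
= 1/2 + (1/2)i


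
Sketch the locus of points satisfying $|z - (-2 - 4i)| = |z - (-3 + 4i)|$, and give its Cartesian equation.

|z - z1| = |z - z2| means z is equidistant from z1 and z2,
i.e. the perpendicular bisector of the segment from (-2, -4) to (-3, 4) (midpoint (-5/2, 0)).
With z = x + yi, square both sides:
(x - (-2))^2 + (y - (-4))^2 = (x - (-3))^2 + (y - 4)^2
The x^2 and y^2 terms cancel: -2x + 16y = 25 - 20 = 5
Simplify: 2x - 16y = -5
Locus: Perpendicular bisector of the segment from (-2, -4) to (-3, 4): the line 2x - 16y = -5


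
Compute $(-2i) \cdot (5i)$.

(a1*a2 - b1*b2) + (a1*b2 + b1*a2)i
= (0 - (-10)) + (0 + 0)i
= 10


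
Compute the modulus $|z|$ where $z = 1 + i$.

|z| = sqrt(a^2 + b^2) = sqrt(1^2 + 1^2) = sqrt(2) = sqrt(2)


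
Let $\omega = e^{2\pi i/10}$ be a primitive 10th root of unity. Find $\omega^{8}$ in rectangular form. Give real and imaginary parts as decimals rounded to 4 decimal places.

ω^8 = e^(2πi·8/10) = e^(i·8π/5)
= cos(8π/5) + i sin(8π/5)
= 0.3090 - 0.9511i


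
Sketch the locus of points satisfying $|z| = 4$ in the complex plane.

|z| = 4 means sqrt(x^2 + y^2) = 4
This is a circle of radius 4 centered at the origin


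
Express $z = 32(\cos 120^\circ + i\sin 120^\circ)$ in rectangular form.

a = r cos θ = 32 * -1/2 = -16
b = r sin θ = 32 * sqrt(3)/2 = 16*sqrt(3)
z = -16 + 16*sqrt(3)i


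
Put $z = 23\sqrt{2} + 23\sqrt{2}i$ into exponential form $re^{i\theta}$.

r = |z| = sqrt((23*sqrt(2))^2 + (23*sqrt(2))^2) = sqrt(1058 + 1058) = sqrt(2116) = 46
θ = arctan(b/a) = arctan(32.5269/32.5269) (quadrant-adjusted) = 45° = π/4
z = 46e^(i*π/4)


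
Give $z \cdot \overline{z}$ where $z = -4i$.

z * conjugate(z) = |z|^2 = a^2 + b^2
= 0^2 + (-4)^2 = 16


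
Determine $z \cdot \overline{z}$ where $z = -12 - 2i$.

z * conjugate(z) = |z|^2 = a^2 + b^2
= (-12)^2 + (-2)^2 = 148


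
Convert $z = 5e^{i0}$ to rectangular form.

a = r cos θ = 5 * 1 = 5
b = r sin θ = 5 * 0 = 0
z = 5


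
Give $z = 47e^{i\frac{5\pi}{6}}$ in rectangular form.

a = r cos θ = 47 * -sqrt(3)/2 = -47*sqrt(3)/2
b = r sin θ = 47 * 1/2 = 47/2
z = -47*sqrt(3)/2 + (47/2)i


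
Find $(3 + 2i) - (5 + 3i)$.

(3 - 5) + (2 - 3)i = -2 - i


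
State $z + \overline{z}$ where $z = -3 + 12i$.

z + conjugate(z) = (a + bi) + (a - bi) = 2a
= 2 * (-3) = -6


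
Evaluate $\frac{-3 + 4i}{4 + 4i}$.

Multiply numerator and denominator by conjugate (4 - 4i):
= (-3 + 4i)(4 - 4i) / (4^2 + 4^2)
= (4 + 28i) / 32
Divide through by 4: (1 + 7i) / 8
= 1/8 + (7/8)i


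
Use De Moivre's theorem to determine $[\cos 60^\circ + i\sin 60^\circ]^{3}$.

By De Moivre: z^n = r^n(cos(nθ) + i sin(nθ))
= 1^3(cos(3*60°) + i sin(3*60°))
= 1(cos 180° + i sin 180°)
= -1


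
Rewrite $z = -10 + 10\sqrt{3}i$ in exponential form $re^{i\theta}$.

r = |z| = sqrt((-10)^2 + (10*sqrt(3))^2) = sqrt(100 + 300) = sqrt(400) = 20
θ = arctan(b/a) = arctan(17.3205/-10) (quadrant-adjusted) = 120° = 2π/3
z = 20e^(i*2π/3)


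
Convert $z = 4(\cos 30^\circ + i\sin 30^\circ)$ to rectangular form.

a = r cos θ = 4 * sqrt(3)/2 = 2*sqrt(3)
b = r sin θ = 4 * 1/2 = 2
z = 2*sqrt(3) + 2i


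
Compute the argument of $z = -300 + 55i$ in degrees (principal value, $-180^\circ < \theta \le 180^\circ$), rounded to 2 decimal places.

θ = arctan(b/a) = arctan(55/-300) (quadrant-adjusted) = 169.61°


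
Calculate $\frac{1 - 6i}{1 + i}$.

Multiply numerator and denominator by conjugate (1 - i):
= (1 - 6i)(1 - i) / (1^2 + 1^2)
= (-5 - 7i) / 2
= -5/2 - (7/2)i


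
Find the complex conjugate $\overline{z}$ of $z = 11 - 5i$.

If z = a + bi, then conjugate(z) = a - bi
conjugate(11 - 5i) = 11 + 5i


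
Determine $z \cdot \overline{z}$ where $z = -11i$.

z * conjugate(z) = |z|^2 = a^2 + b^2
= 0^2 + (-11)^2 = 121


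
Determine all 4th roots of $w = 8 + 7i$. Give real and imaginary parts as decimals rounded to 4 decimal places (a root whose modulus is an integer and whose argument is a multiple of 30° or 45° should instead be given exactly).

|w| = sqrt(113) ≈ 10.630146, arg(w) ≈ 41.185925°
Root modulus = sqrt(113)^(1/4) ≈ 1.805655
Root arguments: θ_k = (arg(w) + 360°k)/4 for k = 0, 1, ..., 3
Compute each root as (root modulus)(cos θ_k + i sin θ_k) using full-precision intermediates, then round to 4 decimal places.
Roots: 1.7766 + 0.3227i, -0.3227 + 1.7766i, -1.7766 - 0.3227i, 0.3227 - 1.7766i


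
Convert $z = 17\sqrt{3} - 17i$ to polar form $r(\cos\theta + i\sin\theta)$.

r = |z| = sqrt(a^2 + b^2) = sqrt((17*sqrt(3))^2 + (-17)^2) = sqrt(867 + 289) = sqrt(1156) = 34
θ = arctan(b/a) = arctan(-17/29.4449) (quadrant-adjusted) = 330°
z = 34(cos 330° + i sin 330°)


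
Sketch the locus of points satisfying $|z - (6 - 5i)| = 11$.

|z - z0| = r describes a circle centered at z0 with radius r
Here z0 = 6 - 5i and r = 11
Locus: Circle centered at (6, -5) with radius 11


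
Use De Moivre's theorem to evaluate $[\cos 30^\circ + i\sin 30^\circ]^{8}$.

By De Moivre: z^n = r^n(cos(nθ) + i sin(nθ))
= 1^8(cos(8*30°) + i sin(8*30°))
= 1(cos 240° + i sin 240°)
= -1/2 - (sqrt(3)/2)i


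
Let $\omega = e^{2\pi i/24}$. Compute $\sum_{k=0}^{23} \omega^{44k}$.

Let ζ = ω^44 = e^(2πi·44/24). Since 24 ∤ 44, ζ ≠ 1.
Sum = Σ_{k=0}^{23} ζ^k = (ζ^24 - 1)/(ζ - 1) = (ω^{44·24} - 1)/(ζ - 1) = (1 - 1)/(ζ - 1) = 0


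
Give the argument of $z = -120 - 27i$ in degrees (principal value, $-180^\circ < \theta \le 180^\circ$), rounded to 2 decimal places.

θ = arctan(b/a) = arctan(-27/-120) (quadrant-adjusted) = -167.32°


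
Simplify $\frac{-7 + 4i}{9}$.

Divisor is real, so divide each part by 9:
= -7/9 + (4/9)i


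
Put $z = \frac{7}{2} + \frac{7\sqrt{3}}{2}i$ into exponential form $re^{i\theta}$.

r = |z| = sqrt((7/2)^2 + (7*sqrt(3)/2)^2) = sqrt(49/4 + 147/4) = sqrt(49) = 7
θ = arctan(b/a) = arctan(6.0622/3.5) (quadrant-adjusted) = 60° = π/3
z = 7e^(i*π/3)


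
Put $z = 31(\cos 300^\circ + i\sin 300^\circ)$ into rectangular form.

a = r cos θ = 31 * 1/2 = 31/2
b = r sin θ = 31 * -sqrt(3)/2 = -31*sqrt(3)/2
z = 31/2 - (31*sqrt(3)/2)i


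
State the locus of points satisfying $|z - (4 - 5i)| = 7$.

|z - z0| = r describes a circle centered at z0 with radius r
Here z0 = 4 - 5i and r = 7
Locus: Circle centered at (4, -5) with radius 7


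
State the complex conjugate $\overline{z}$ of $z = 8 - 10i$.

If z = a + bi, then conjugate(z) = a - bi
conjugate(8 - 10i) = 8 + 10i


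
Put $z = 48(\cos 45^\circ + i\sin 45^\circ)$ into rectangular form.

a = r cos θ = 48 * sqrt(2)/2 = 24*sqrt(2)
b = r sin θ = 48 * sqrt(2)/2 = 24*sqrt(2)
z = 24*sqrt(2) + 24*sqrt(2)i


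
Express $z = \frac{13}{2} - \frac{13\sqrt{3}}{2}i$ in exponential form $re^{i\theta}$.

r = |z| = sqrt((13/2)^2 + (-13*sqrt(3)/2)^2) = sqrt(169/4 + 507/4) = sqrt(169) = 13
θ = arctan(b/a) = arctan(-11.2583/6.5) (quadrant-adjusted) = -60° = -π/3
z = 13e^(-i*π/3)


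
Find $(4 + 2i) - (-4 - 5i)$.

(4 - (-4)) + (2 - (-5))i = 8 + 7i


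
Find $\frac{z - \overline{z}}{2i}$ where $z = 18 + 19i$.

z - conjugate(z) = 2bi
(z - conjugate(z))/(2i) = 2bi/(2i) = b = 19


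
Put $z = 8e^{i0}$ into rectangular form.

a = r cos θ = 8 * 1 = 8
b = r sin θ = 8 * 0 = 0
z = 8


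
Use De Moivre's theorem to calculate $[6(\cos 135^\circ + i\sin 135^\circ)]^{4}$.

By De Moivre: z^n = r^n(cos(nθ) + i sin(nθ))
= 6^4(cos(4*135°) + i sin(4*135°))
= 1296(cos 180° + i sin 180°)
= -1296


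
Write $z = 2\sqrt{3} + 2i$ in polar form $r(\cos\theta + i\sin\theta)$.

r = |z| = sqrt(a^2 + b^2) = sqrt((2*sqrt(3))^2 + (2)^2) = sqrt(12 + 4) = sqrt(16) = 4
θ = arctan(b/a) = arctan(2/3.4641) (quadrant-adjusted) = 30°
z = 4(cos 30° + i sin 30°)


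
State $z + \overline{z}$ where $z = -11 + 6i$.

z + conjugate(z) = (a + bi) + (a - bi) = 2a
= 2 * (-11) = -22


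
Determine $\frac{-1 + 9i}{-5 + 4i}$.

Multiply numerator and denominator by conjugate (-5 - 4i):
= (-1 + 9i)(-5 - 4i) / ((-5)^2 + 4^2)
= (41 - 41i) / 41
= 1 - i


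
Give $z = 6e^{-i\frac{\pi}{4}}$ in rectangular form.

a = r cos θ = 6 * sqrt(2)/2 = 3*sqrt(2)
b = r sin θ = 6 * -sqrt(2)/2 = -3*sqrt(2)
z = 3*sqrt(2) - 3*sqrt(2)i


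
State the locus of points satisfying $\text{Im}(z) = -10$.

Im(z) = y where z = x + yi; the equation y = -10 is satisfied by all points with that y-coordinate
Locus: Horizontal line y = -10


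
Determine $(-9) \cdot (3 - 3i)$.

(a1*a2 - b1*b2) + (a1*b2 + b1*a2)i
= (-27 - 0) + (27 + 0)i
= -27 + 27i


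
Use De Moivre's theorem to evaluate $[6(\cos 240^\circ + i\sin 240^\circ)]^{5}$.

By De Moivre: z^n = r^n(cos(nθ) + i sin(nθ))
= 6^5(cos(5*240°) + i sin(5*240°))
= 7776(cos 120° + i sin 120°)
= -3888 + 3888*sqrt(3)i


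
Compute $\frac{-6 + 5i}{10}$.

Divisor is real, so divide each part by 10:
= -3/5 + (1/2)i


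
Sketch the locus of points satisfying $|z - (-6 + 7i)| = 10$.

|z - z0| = r describes a circle centered at z0 with radius r
Here z0 = -6 + 7i and r = 10
Locus: Circle centered at (-6, 7) with radius 10


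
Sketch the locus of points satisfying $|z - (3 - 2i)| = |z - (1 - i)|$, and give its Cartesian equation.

|z - z1| = |z - z2| means z is equidistant from z1 and z2,
i.e. the perpendicular bisector of the segment from (3, -2) to (1, -1) (midpoint (2, -3/2)).
With z = x + yi, square both sides:
(x - 3)^2 + (y - (-2))^2 = (x - 1)^2 + (y - (-1))^2
The x^2 and y^2 terms cancel: -4x + 2y = 2 - 13 = -11
Simplify: 4x - 2y = 11
Locus: Perpendicular bisector of the segment from (3, -2) to (1, -1): the line 4x - 2y = 11


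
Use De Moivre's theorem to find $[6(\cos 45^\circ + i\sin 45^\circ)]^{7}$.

By De Moivre: z^n = r^n(cos(nθ) + i sin(nθ))
= 6^7(cos(7*45°) + i sin(7*45°))
= 279936(cos 315° + i sin 315°)
= 139968*sqrt(2) - 139968*sqrt(2)i


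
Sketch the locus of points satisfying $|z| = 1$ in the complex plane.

|z| = 1 means sqrt(x^2 + y^2) = 1
This is a circle of radius 1 centered at the origin


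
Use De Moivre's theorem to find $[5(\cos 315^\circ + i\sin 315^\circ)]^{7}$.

By De Moivre: z^n = r^n(cos(nθ) + i sin(nθ))
= 5^7(cos(7*315°) + i sin(7*315°))
= 78125(cos 45° + i sin 45°)
= 78125*sqrt(2)/2 + (78125*sqrt(2)/2)i


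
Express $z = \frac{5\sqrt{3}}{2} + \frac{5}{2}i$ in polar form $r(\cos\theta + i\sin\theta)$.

r = |z| = sqrt(a^2 + b^2) = sqrt((5*sqrt(3)/2)^2 + (5/2)^2) = sqrt(75/4 + 25/4) = sqrt(25) = 5
θ = arctan(b/a) = arctan(2.5/4.3301) (quadrant-adjusted) = 30°
z = 5(cos 30° + i sin 30°)


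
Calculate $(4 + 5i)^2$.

(a + bi)^2 = a^2 - b^2 + 2abi
= 4^2 - 5^2 + 2*4*5i
= -9 + 40i


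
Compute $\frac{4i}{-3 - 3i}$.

Multiply numerator and denominator by conjugate (-3 + 3i):
= (4i)(-3 + 3i) / ((-3)^2 + (-3)^2)
= (-12 - 12i) / 18
Divide through by 6: (-2 - 2i) / 3
= -2/3 - (2/3)i


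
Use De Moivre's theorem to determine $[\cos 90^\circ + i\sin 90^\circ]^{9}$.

By De Moivre: z^n = r^n(cos(nθ) + i sin(nθ))
= 1^9(cos(9*90°) + i sin(9*90°))
= 1(cos 90° + i sin 90°)
= i


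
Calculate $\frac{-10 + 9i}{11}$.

Divisor is real, so divide each part by 11:
= -10/11 + (9/11)i


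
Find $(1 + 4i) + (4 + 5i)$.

(1 + 4) + (4 + 5)i = 5 + 9i


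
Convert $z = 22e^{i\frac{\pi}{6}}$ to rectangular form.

a = r cos θ = 22 * sqrt(3)/2 = 11*sqrt(3)
b = r sin θ = 22 * 1/2 = 11
z = 11*sqrt(3) + 11i


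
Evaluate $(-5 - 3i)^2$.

(a + bi)^2 = a^2 - b^2 + 2abi
= (-5)^2 - (-3)^2 + 2*(-5)*(-3)i
= 16 + 30i


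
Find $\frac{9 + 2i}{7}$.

Divisor is real, so divide each part by 7:
= 9/7 + (2/7)i


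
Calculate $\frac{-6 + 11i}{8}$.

Divisor is real, so divide each part by 8:
= -3/4 + (11/8)i


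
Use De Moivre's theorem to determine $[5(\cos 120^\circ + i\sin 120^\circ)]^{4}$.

By De Moivre: z^n = r^n(cos(nθ) + i sin(nθ))
= 5^4(cos(4*120°) + i sin(4*120°))
= 625(cos 120° + i sin 120°)
= -625/2 + (625*sqrt(3)/2)i


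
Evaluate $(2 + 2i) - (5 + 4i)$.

(2 - 5) + (2 - 4)i = -3 - 2i


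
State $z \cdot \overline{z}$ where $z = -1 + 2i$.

z * conjugate(z) = |z|^2 = a^2 + b^2
= (-1)^2 + 2^2 = 5


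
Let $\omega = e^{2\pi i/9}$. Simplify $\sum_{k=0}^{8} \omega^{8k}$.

Let ζ = ω^8 = e^(2πi·8/9). Since 9 ∤ 8, ζ ≠ 1.
Sum = Σ_{k=0}^{8} ζ^k = (ζ^9 - 1)/(ζ - 1) = (ω^{8·9} - 1)/(ζ - 1) = (1 - 1)/(ζ - 1) = 0


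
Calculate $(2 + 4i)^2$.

(a + bi)^2 = a^2 - b^2 + 2abi
= 2^2 - 4^2 + 2*2*4i
= -12 + 16i


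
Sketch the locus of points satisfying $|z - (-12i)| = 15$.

|z - z0| = r describes a circle centered at z0 with radius r
Here z0 = -12i and r = 15
Locus: Circle centered at (0, -12) with radius 15


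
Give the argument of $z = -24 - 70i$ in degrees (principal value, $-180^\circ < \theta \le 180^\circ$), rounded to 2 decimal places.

θ = arctan(b/a) = arctan(-70/-24) (quadrant-adjusted) = -108.92°


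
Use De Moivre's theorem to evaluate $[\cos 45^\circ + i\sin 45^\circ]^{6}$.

By De Moivre: z^n = r^n(cos(nθ) + i sin(nθ))
= 1^6(cos(6*45°) + i sin(6*45°))
= 1(cos 270° + i sin 270°)
= -i


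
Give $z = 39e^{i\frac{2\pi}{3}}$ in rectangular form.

a = r cos θ = 39 * -1/2 = -39/2
b = r sin θ = 39 * sqrt(3)/2 = 39*sqrt(3)/2
z = -39/2 + (39*sqrt(3)/2)i


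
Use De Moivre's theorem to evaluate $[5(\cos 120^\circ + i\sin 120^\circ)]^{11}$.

By De Moivre: z^n = r^n(cos(nθ) + i sin(nθ))
= 5^11(cos(11*120°) + i sin(11*120°))
= 48828125(cos 240° + i sin 240°)
= -48828125/2 - (48828125*sqrt(3)/2)i


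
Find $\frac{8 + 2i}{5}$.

Divisor is real, so divide each part by 5:
= 8/5 + (2/5)i


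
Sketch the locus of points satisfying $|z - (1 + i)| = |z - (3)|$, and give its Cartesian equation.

|z - z1| = |z - z2| means z is equidistant from z1 and z2,
i.e. the perpendicular bisector of the segment from (1, 1) to (3, 0) (midpoint (2, 1/2)).
With z = x + yi, square both sides:
(x - 1)^2 + (y - 1)^2 = (x - 3)^2 + (y - 0)^2
The x^2 and y^2 terms cancel: 4x + (-2)y = 9 - 2 = 7
Simplify: 4x - 2y = 7
Locus: Perpendicular bisector of the segment from (1, 1) to (3, 0): the line 4x - 2y = 7


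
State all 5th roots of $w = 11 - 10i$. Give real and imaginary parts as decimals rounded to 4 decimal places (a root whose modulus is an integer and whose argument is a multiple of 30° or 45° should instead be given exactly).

|w| = sqrt(221) ≈ 14.866069, arg(w) ≈ 317.726311°
Root modulus = sqrt(221)^(1/5) ≈ 1.715692
Root arguments: θ_k = (arg(w) + 360°k)/5 for k = 0, 1, ..., 4
Compute each root as (root modulus)(cos θ_k + i sin θ_k) using full-precision intermediates, then round to 4 decimal places.
Roots: 0.7643 + 1.5360i, -1.2247 + 1.2016i, -1.5212 - 0.7934i, 0.2845 - 1.6919i, 1.6970 - 0.2523i


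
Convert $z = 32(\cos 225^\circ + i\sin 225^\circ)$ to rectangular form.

a = r cos θ = 32 * -sqrt(2)/2 = -16*sqrt(2)
b = r sin θ = 32 * -sqrt(2)/2 = -16*sqrt(2)
z = -16*sqrt(2) - 16*sqrt(2)i


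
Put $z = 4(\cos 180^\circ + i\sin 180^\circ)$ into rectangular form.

a = r cos θ = 4 * -1 = -4
b = r sin θ = 4 * 0 = 0
z = -4


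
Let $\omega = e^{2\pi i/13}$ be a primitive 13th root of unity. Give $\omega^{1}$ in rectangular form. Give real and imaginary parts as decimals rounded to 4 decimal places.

ω^1 = e^(2πi·1/13) = e^(i·2π/13)
= cos(2π/13) + i sin(2π/13)
= 0.8855 + 0.4647i


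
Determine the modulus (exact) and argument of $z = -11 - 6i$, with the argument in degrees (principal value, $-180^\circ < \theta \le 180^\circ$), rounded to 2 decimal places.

|z| = sqrt((-11)^2 + (-6)^2) = sqrt(157)
arg(z) = arctan(b/a) = arctan(-6/-11) (quadrant-adjusted) = -151.39°


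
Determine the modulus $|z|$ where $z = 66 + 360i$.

|z| = sqrt(a^2 + b^2) = sqrt(66^2 + 360^2) = sqrt(133956) = 366


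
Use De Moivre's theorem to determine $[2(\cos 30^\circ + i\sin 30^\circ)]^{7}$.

By De Moivre: z^n = r^n(cos(nθ) + i sin(nθ))
= 2^7(cos(7*30°) + i sin(7*30°))
= 128(cos 210° + i sin 210°)
= -64*sqrt(3) - 64i


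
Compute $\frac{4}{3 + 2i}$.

Multiply numerator and denominator by conjugate (3 - 2i):
= (4)(3 - 2i) / (3^2 + 2^2)
= (12 - 8i) / 13
= 12/13 - (8/13)i


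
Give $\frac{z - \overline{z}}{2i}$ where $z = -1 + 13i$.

z - conjugate(z) = 2bi
(z - conjugate(z))/(2i) = 2bi/(2i) = b = 13


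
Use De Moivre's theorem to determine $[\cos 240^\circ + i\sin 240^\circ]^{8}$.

By De Moivre: z^n = r^n(cos(nθ) + i sin(nθ))
= 1^8(cos(8*240°) + i sin(8*240°))
= 1(cos 120° + i sin 120°)
= -1/2 + (sqrt(3)/2)i


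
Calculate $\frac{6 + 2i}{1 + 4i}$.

Multiply numerator and denominator by conjugate (1 - 4i):
= (6 + 2i)(1 - 4i) / (1^2 + 4^2)
= (14 - 22i) / 17
= 14/17 - (22/17)i


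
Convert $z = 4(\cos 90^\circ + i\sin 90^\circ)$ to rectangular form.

a = r cos θ = 4 * 0 = 0
b = r sin θ = 4 * 1 = 4
z = 4i


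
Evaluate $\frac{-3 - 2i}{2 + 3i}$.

Multiply numerator and denominator by conjugate (2 - 3i):
= (-3 - 2i)(2 - 3i) / (2^2 + 3^2)
= (-12 + 5i) / 13
= -12/13 + (5/13)i


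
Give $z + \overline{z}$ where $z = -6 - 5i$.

z + conjugate(z) = (a + bi) + (a - bi) = 2a
= 2 * (-6) = -12


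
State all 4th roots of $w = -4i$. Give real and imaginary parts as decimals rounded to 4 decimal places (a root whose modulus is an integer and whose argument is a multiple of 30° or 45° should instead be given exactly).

|w| = 4, arg(w) = 270°
Root modulus = 4^(1/4) ≈ 1.414214
Root arguments: θ_k = (270° + 360°k)/4 for k = 0, 1, ..., 3
Compute each root as (root modulus)(cos θ_k + i sin θ_k) using full-precision intermediates, then round to 4 decimal places.
Roots: 0.5412 + 1.3066i, -1.3066 + 0.5412i, -0.5412 - 1.3066i, 1.3066 - 0.5412i


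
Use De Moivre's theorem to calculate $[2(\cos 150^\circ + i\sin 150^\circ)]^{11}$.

By De Moivre: z^n = r^n(cos(nθ) + i sin(nθ))
= 2^11(cos(11*150°) + i sin(11*150°))
= 2048(cos 210° + i sin 210°)
= -1024*sqrt(3) - 1024i


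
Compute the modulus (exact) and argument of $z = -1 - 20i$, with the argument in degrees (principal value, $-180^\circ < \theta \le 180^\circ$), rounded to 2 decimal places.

|z| = sqrt((-1)^2 + (-20)^2) = sqrt(401)
arg(z) = arctan(b/a) = arctan(-20/-1) (quadrant-adjusted) = -92.86°


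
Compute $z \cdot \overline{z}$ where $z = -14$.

z * conjugate(z) = |z|^2 = a^2 + b^2
= (-14)^2 + 0^2 = 196


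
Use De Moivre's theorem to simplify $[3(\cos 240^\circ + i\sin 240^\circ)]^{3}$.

By De Moivre: z^n = r^n(cos(nθ) + i sin(nθ))
= 3^3(cos(3*240°) + i sin(3*240°))
= 27(cos 0° + i sin 0°)
= 27


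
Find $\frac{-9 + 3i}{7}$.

Divisor is real, so divide each part by 7:
= -9/7 + (3/7)i


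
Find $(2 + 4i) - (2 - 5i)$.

(2 - 2) + (4 - (-5))i = 9i


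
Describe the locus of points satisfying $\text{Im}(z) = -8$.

Im(z) = y where z = x + yi; the equation y = -8 is satisfied by all points with that y-coordinate
Locus: Horizontal line y = -8


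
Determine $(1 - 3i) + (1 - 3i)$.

(1 + 1) + (-3 + (-3))i = 2 - 6i


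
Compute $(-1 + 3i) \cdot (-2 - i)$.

(a1*a2 - b1*b2) + (a1*b2 + b1*a2)i
= (2 - (-3)) + (1 + (-6))i
= 5 - 5i


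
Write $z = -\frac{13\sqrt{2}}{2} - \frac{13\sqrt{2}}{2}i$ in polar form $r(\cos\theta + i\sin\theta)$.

r = |z| = sqrt(a^2 + b^2) = sqrt((-13*sqrt(2)/2)^2 + (-13*sqrt(2)/2)^2) = sqrt(169/2 + 169/2) = sqrt(169) = 13
θ = arctan(b/a) = arctan(-9.1924/-9.1924) (quadrant-adjusted) = 225°
z = 13(cos 225° + i sin 225°)


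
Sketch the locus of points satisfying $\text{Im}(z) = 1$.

Im(z) = y where z = x + yi; the equation y = 1 is satisfied by all points with that y-coordinate
Locus: Horizontal line y = 1


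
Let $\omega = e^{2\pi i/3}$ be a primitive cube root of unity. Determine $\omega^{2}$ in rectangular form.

ω^2 = e^(2πi·2/3) = e^(i·4π/3)
= cos(4π/3) + i sin(4π/3)
= -1/2 - (sqrt(3)/2)i


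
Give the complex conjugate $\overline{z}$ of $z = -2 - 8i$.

If z = a + bi, then conjugate(z) = a - bi
conjugate(-2 - 8i) = -2 + 8i


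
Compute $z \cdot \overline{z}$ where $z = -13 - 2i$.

z * conjugate(z) = |z|^2 = a^2 + b^2
= (-13)^2 + (-2)^2 = 173


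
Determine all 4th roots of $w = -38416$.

|w| = 38416, arg(w) = 180°
Root modulus = 38416^(1/4) = 14
Root arguments: θ_k = (180° + 360°k)/4 for k = 0, 1, ..., 3
Roots: 7*sqrt(2) + 7*sqrt(2)i, -7*sqrt(2) + 7*sqrt(2)i, -7*sqrt(2) - 7*sqrt(2)i, 7*sqrt(2) - 7*sqrt(2)i


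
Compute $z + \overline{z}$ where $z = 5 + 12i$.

z + conjugate(z) = (a + bi) + (a - bi) = 2a
= 2 * 5 = 10


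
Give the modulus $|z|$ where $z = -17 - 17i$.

|z| = sqrt(a^2 + b^2) = sqrt((-17)^2 + (-17)^2) = sqrt(578) = sqrt(578)


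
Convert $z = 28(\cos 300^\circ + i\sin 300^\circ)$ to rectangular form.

a = r cos θ = 28 * 1/2 = 14
b = r sin θ = 28 * -sqrt(3)/2 = -14*sqrt(3)
z = 14 - 14*sqrt(3)i


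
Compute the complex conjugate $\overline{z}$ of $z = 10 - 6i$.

If z = a + bi, then conjugate(z) = a - bi
conjugate(10 - 6i) = 10 + 6i


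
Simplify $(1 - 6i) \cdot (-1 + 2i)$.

(a1*a2 - b1*b2) + (a1*b2 + b1*a2)i
= (-1 - (-12)) + (2 + 6)i
= 11 + 8i


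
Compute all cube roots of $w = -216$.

|w| = 216, arg(w) = 180°
Root modulus = 216^(1/3) = 6
Root arguments: θ_k = (180° + 360°k)/3 for k = 0, 1, ..., 2
Roots: 3 + 3*sqrt(3)i, -6, 3 - 3*sqrt(3)i


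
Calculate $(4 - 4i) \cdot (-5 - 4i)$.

(a1*a2 - b1*b2) + (a1*b2 + b1*a2)i
= (-20 - 16) + (-16 + 20)i
= -36 + 4i


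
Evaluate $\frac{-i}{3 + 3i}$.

Multiply numerator and denominator by conjugate (3 - 3i):
= (-i)(3 - 3i) / (3^2 + 3^2)
= (-3 - 3i) / 18
Divide through by 3: (-1 - i) / 6
= -1/6 - (1/6)i


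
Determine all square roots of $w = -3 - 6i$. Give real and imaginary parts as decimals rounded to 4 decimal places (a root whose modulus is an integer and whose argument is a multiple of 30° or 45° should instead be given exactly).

|w| = sqrt(45) ≈ 6.708204, arg(w) ≈ 243.434949°
Root modulus = sqrt(45)^(1/2) ≈ 2.590020
Root arguments: θ_k = (arg(w) + 360°k)/2 for k = 0, 1, ..., 1
Compute each root as (root modulus)(cos θ_k + i sin θ_k) using full-precision intermediates, then round to 4 decimal places.
Roots: -1.3617 + 2.2032i, 1.3617 - 2.2032i


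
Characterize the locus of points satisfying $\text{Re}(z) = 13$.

Re(z) = x where z = x + yi; the equation x = 13 is satisfied by all points with that x-coordinate
Locus: Vertical line x = 13


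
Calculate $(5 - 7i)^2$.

(a + bi)^2 = a^2 - b^2 + 2abi
= 5^2 - (-7)^2 + 2*5*(-7)i
= -24 - 70i


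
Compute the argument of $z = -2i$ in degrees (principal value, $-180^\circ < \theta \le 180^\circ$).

a = 0 and b < 0, so z lies on the negative imaginary axis: θ = -90°


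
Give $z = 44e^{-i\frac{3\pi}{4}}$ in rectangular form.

a = r cos θ = 44 * -sqrt(2)/2 = -22*sqrt(2)
b = r sin θ = 44 * -sqrt(2)/2 = -22*sqrt(2)
z = -22*sqrt(2) - 22*sqrt(2)i


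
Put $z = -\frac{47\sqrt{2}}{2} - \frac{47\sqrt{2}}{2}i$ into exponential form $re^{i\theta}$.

r = |z| = sqrt((-47*sqrt(2)/2)^2 + (-47*sqrt(2)/2)^2) = sqrt(2209/2 + 2209/2) = sqrt(2209) = 47
θ = arctan(b/a) = arctan(-33.234/-33.234) (quadrant-adjusted) = 225° = 5π/4
z = 47e^(i*5π/4)


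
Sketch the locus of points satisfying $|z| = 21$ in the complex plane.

|z| = 21 means sqrt(x^2 + y^2) = 21
This is a circle of radius 21 centered at the origin


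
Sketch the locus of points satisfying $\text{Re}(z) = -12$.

Re(z) = x where z = x + yi; the equation x = -12 is satisfied by all points with that x-coordinate
Locus: Vertical line x = -12


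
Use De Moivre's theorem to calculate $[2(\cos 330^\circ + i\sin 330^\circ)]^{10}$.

By De Moivre: z^n = r^n(cos(nθ) + i sin(nθ))
= 2^10(cos(10*330°) + i sin(10*330°))
= 1024(cos 60° + i sin 60°)
= 512 + 512*sqrt(3)i


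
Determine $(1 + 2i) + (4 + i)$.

(1 + 4) + (2 + 1)i = 5 + 3i


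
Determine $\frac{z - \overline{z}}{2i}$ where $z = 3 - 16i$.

z - conjugate(z) = 2bi
(z - conjugate(z))/(2i) = 2bi/(2i) = b = -16


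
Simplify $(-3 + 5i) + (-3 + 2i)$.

(-3 + (-3)) + (5 + 2)i = -6 + 7i


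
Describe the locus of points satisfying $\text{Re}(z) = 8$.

Re(z) = x where z = x + yi; the equation x = 8 is satisfied by all points with that x-coordinate
Locus: Vertical line x = 8


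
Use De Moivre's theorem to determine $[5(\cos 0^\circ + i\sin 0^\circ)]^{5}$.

By De Moivre: z^n = r^n(cos(nθ) + i sin(nθ))
= 5^5(cos(5*0°) + i sin(5*0°))
= 3125(cos 0° + i sin 0°)
= 3125


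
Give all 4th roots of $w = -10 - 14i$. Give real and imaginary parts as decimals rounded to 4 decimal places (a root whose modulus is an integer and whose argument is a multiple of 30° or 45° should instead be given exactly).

|w| = sqrt(296) ≈ 17.204651, arg(w) ≈ 234.462322°
Root modulus = sqrt(296)^(1/4) ≈ 2.036627
Root arguments: θ_k = (arg(w) + 360°k)/4 for k = 0, 1, ..., 3
Compute each root as (root modulus)(cos θ_k + i sin θ_k) using full-precision intermediates, then round to 4 decimal places.
Roots: 1.0606 + 1.7387i, -1.7387 + 1.0606i, -1.0606 - 1.7387i, 1.7387 - 1.0606i


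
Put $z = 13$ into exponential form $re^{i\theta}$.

r = |z| = sqrt((13)^2 + (0)^2) = sqrt(169 + 0) = sqrt(169) = 13
b = 0 and a > 0, so z lies on the positive real axis: θ = 0
z = 13e^(i*0) = 13


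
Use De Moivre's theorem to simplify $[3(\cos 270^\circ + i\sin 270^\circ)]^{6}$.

By De Moivre: z^n = r^n(cos(nθ) + i sin(nθ))
= 3^6(cos(6*270°) + i sin(6*270°))
= 729(cos 180° + i sin 180°)
= -729


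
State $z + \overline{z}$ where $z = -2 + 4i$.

z + conjugate(z) = (a + bi) + (a - bi) = 2a
= 2 * (-2) = -4


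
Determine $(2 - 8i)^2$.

(a + bi)^2 = a^2 - b^2 + 2abi
= 2^2 - (-8)^2 + 2*2*(-8)i
= -60 - 32i


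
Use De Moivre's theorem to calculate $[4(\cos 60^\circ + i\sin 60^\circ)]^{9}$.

By De Moivre: z^n = r^n(cos(nθ) + i sin(nθ))
= 4^9(cos(9*60°) + i sin(9*60°))
= 262144(cos 180° + i sin 180°)
= -262144


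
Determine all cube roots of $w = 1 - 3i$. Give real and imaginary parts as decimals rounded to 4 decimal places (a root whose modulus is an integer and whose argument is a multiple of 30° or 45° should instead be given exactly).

|w| = sqrt(10) ≈ 3.162278, arg(w) ≈ 288.434949°
Root modulus = sqrt(10)^(1/3) ≈ 1.467799
Root arguments: θ_k = (arg(w) + 360°k)/3 for k = 0, 1, ..., 2
Compute each root as (root modulus)(cos θ_k + i sin θ_k) using full-precision intermediates, then round to 4 decimal places.
Roots: -0.1571 + 1.4594i, -1.1853 - 0.8658i, 1.3424 - 0.5936i


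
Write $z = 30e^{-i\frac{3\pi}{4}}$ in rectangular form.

a = r cos θ = 30 * -sqrt(2)/2 = -15*sqrt(2)
b = r sin θ = 30 * -sqrt(2)/2 = -15*sqrt(2)
z = -15*sqrt(2) - 15*sqrt(2)i


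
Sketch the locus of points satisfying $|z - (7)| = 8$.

|z - z0| = r describes a circle centered at z0 with radius r
Here z0 = 7 and r = 8
Locus: Circle centered at (7, 0) with radius 8


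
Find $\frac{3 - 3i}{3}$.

Divisor is real, so divide each part by 3:
= 1 - i


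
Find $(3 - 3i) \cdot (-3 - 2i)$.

(a1*a2 - b1*b2) + (a1*b2 + b1*a2)i
= (-9 - 6) + (-6 + 9)i
= -15 + 3i


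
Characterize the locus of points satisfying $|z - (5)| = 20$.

|z - z0| = r describes a circle centered at z0 with radius r
Here z0 = 5 and r = 20
Locus: Circle centered at (5, 0) with radius 20


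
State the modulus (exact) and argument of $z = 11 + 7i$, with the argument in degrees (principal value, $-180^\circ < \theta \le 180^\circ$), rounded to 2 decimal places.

|z| = sqrt(11^2 + 7^2) = sqrt(170)
arg(z) = arctan(b/a) = arctan(7/11) (quadrant-adjusted) = 32.47°


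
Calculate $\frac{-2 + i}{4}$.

Divisor is real, so divide each part by 4:
= -1/2 + (1/4)i


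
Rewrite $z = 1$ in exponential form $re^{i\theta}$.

r = |z| = sqrt((1)^2 + (0)^2) = sqrt(1 + 0) = sqrt(1) = 1
b = 0 and a > 0, so z lies on the positive real axis: θ = 0
z = 1e^(i*0) = 1


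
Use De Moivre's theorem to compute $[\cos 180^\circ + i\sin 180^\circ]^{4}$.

By De Moivre: z^n = r^n(cos(nθ) + i sin(nθ))
= 1^4(cos(4*180°) + i sin(4*180°))
= 1(cos 0° + i sin 0°)
= 1


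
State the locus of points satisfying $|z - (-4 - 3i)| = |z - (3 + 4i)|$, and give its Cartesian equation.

|z - z1| = |z - z2| means z is equidistant from z1 and z2,
i.e. the perpendicular bisector of the segment from (-4, -3) to (3, 4) (midpoint (-1/2, 1/2)).
With z = x + yi, square both sides:
(x - (-4))^2 + (y - (-3))^2 = (x - 3)^2 + (y - 4)^2
The x^2 and y^2 terms cancel: 14x + 14y = 25 - 25 = 0
Simplify: x + y = 0
Locus: Perpendicular bisector of the segment from (-4, -3) to (3, 4): the line x + y = 0


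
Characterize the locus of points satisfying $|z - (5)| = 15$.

|z - z0| = r describes a circle centered at z0 with radius r
Here z0 = 5 and r = 15
Locus: Circle centered at (5, 0) with radius 15


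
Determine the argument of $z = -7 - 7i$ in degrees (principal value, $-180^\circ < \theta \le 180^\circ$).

θ = arctan(b/a) = arctan(-7/-7) (quadrant-adjusted) = -135°


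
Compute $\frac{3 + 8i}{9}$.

Divisor is real, so divide each part by 9:
= 1/3 + (8/9)i


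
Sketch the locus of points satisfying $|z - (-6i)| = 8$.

|z - z0| = r describes a circle centered at z0 with radius r
Here z0 = -6i and r = 8
Locus: Circle centered at (0, -6) with radius 8


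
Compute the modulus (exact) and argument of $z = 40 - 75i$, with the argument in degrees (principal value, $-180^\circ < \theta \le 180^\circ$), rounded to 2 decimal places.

|z| = sqrt(40^2 + (-75)^2) = 85
arg(z) = arctan(b/a) = arctan(-75/40) (quadrant-adjusted) = -61.93°


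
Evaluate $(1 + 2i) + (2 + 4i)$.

(1 + 2) + (2 + 4)i = 3 + 6i


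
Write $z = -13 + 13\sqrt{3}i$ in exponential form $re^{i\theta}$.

r = |z| = sqrt((-13)^2 + (13*sqrt(3))^2) = sqrt(169 + 507) = sqrt(676) = 26
θ = arctan(b/a) = arctan(22.5167/-13) (quadrant-adjusted) = 120° = 2π/3
z = 26e^(i*2π/3)


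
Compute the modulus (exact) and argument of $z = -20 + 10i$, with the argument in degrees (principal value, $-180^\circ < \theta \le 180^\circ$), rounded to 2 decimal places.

|z| = sqrt((-20)^2 + 10^2) = sqrt(500)
arg(z) = arctan(b/a) = arctan(10/-20) (quadrant-adjusted) = 153.43°


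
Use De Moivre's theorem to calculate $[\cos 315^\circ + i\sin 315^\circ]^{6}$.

By De Moivre: z^n = r^n(cos(nθ) + i sin(nθ))
= 1^6(cos(6*315°) + i sin(6*315°))
= 1(cos 90° + i sin 90°)
= i


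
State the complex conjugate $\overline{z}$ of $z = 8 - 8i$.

If z = a + bi, then conjugate(z) = a - bi
conjugate(8 - 8i) = 8 + 8i


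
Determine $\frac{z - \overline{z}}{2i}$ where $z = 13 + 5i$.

z - conjugate(z) = 2bi
(z - conjugate(z))/(2i) = 2bi/(2i) = b = 5


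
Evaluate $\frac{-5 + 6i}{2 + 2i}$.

Multiply numerator and denominator by conjugate (2 - 2i):
= (-5 + 6i)(2 - 2i) / (2^2 + 2^2)
= (2 + 22i) / 8
Divide through by 2: (1 + 11i) / 4
= 1/4 + (11/4)i


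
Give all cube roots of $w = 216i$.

|w| = 216, arg(w) = 90°
Root modulus = 216^(1/3) = 6
Root arguments: θ_k = (90° + 360°k)/3 for k = 0, 1, ..., 2
Roots: 3*sqrt(3) + 3i, -3*sqrt(3) + 3i, -6i


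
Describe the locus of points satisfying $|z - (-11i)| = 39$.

|z - z0| = r describes a circle centered at z0 with radius r
Here z0 = -11i and r = 39
Locus: Circle centered at (0, -11) with radius 39


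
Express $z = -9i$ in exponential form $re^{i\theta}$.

r = |z| = sqrt((0)^2 + (-9)^2) = sqrt(0 + 81) = sqrt(81) = 9
a = 0 and b < 0, so z lies on the negative imaginary axis: θ = -90° = -π/2
z = 9e^(-i*π/2)


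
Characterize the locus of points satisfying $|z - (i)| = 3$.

|z - z0| = r describes a circle centered at z0 with radius r
Here z0 = i and r = 3
Locus: Circle centered at (0, 1) with radius 3


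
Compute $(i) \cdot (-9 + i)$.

(a1*a2 - b1*b2) + (a1*b2 + b1*a2)i
= (0 - 1) + (0 + (-9))i
= -1 - 9i


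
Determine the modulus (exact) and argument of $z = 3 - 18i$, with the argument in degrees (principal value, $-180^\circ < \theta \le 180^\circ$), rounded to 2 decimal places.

|z| = sqrt(3^2 + (-18)^2) = sqrt(333)
arg(z) = arctan(b/a) = arctan(-18/3) (quadrant-adjusted) = -80.54°


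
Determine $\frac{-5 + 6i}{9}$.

Divisor is real, so divide each part by 9:
= -5/9 + (2/3)i


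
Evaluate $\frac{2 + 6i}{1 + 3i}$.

Multiply numerator and denominator by conjugate (1 - 3i):
= (2 + 6i)(1 - 3i) / (1^2 + 3^2)
= (20) / 10
= 2


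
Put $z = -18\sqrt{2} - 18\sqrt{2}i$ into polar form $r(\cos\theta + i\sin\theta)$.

r = |z| = sqrt(a^2 + b^2) = sqrt((-18*sqrt(2))^2 + (-18*sqrt(2))^2) = sqrt(648 + 648) = sqrt(1296) = 36
θ = arctan(b/a) = arctan(-25.4558/-25.4558) (quadrant-adjusted) = 225°
z = 36(cos 225° + i sin 225°)


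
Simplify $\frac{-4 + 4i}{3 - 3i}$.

Multiply numerator and denominator by conjugate (3 + 3i):
= (-4 + 4i)(3 + 3i) / (3^2 + (-3)^2)
= (-24) / 18
Divide through by 6: (-4) / 3
= -4/3


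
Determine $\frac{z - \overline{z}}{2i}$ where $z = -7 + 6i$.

z - conjugate(z) = 2bi
(z - conjugate(z))/(2i) = 2bi/(2i) = b = 6


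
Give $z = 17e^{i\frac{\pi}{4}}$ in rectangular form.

a = r cos θ = 17 * sqrt(2)/2 = 17*sqrt(2)/2
b = r sin θ = 17 * sqrt(2)/2 = 17*sqrt(2)/2
z = 17*sqrt(2)/2 + (17*sqrt(2)/2)i


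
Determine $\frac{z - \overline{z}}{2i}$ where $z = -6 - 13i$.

z - conjugate(z) = 2bi
(z - conjugate(z))/(2i) = 2bi/(2i) = b = -13


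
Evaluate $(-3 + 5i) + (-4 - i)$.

(-3 + (-4)) + (5 + (-1))i = -7 + 4i


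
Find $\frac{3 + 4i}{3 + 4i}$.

Multiply numerator and denominator by conjugate (3 - 4i):
= (3 + 4i)(3 - 4i) / (3^2 + 4^2)
= (25) / 25
= 1


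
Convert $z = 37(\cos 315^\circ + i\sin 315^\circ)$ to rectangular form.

a = r cos θ = 37 * sqrt(2)/2 = 37*sqrt(2)/2
b = r sin θ = 37 * -sqrt(2)/2 = -37*sqrt(2)/2
z = 37*sqrt(2)/2 - (37*sqrt(2)/2)i


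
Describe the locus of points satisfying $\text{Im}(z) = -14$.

Im(z) = y where z = x + yi; the equation y = -14 is satisfied by all points with that y-coordinate
Locus: Horizontal line y = -14


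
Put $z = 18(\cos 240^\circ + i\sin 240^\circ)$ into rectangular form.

a = r cos θ = 18 * -1/2 = -9
b = r sin θ = 18 * -sqrt(3)/2 = -9*sqrt(3)
z = -9 - 9*sqrt(3)i


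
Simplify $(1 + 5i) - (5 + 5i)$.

(1 - 5) + (5 - 5)i = -4


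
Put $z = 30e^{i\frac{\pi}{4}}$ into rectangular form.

a = r cos θ = 30 * sqrt(2)/2 = 15*sqrt(2)
b = r sin θ = 30 * sqrt(2)/2 = 15*sqrt(2)
z = 15*sqrt(2) + 15*sqrt(2)i


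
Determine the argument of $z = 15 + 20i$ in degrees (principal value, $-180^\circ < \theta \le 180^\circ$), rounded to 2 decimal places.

θ = arctan(b/a) = arctan(20/15) (quadrant-adjusted) = 53.13°


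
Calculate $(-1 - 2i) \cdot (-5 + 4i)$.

(a1*a2 - b1*b2) + (a1*b2 + b1*a2)i
= (5 - (-8)) + (-4 + 10)i
= 13 + 6i


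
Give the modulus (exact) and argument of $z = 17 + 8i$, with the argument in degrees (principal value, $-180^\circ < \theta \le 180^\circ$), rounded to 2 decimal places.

|z| = sqrt(17^2 + 8^2) = sqrt(353)
arg(z) = arctan(b/a) = arctan(8/17) (quadrant-adjusted) = 25.20°


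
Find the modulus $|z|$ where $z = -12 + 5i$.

|z| = sqrt(a^2 + b^2) = sqrt((-12)^2 + 5^2) = sqrt(169) = 13


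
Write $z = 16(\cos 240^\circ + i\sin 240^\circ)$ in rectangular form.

a = r cos θ = 16 * -1/2 = -8
b = r sin θ = 16 * -sqrt(3)/2 = -8*sqrt(3)
z = -8 - 8*sqrt(3)i


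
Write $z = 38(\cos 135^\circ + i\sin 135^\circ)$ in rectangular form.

a = r cos θ = 38 * -sqrt(2)/2 = -19*sqrt(2)
b = r sin θ = 38 * sqrt(2)/2 = 19*sqrt(2)
z = -19*sqrt(2) + 19*sqrt(2)i


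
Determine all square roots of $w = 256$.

|w| = 256, arg(w) = 0°
Root modulus = 256^(1/2) = 16
Root arguments: θ_k = (0° + 360°k)/2 for k = 0, 1, ..., 1
Roots: 16, -16


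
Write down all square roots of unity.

ω_k = e^(2πik/2) = cos(2πk/2) + i sin(2πk/2) for k = 0, 1, ..., 1
Roots: 1, -1


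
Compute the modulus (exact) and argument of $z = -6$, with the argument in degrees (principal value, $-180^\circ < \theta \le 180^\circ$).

|z| = sqrt((-6)^2 + 0^2) = 6
b = 0 and a < 0, so z lies on the negative real axis: arg(z) = 180°


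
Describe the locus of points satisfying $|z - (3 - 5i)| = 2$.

|z - z0| = r describes a circle centered at z0 with radius r
Here z0 = 3 - 5i and r = 2
Locus: Circle centered at (3, -5) with radius 2


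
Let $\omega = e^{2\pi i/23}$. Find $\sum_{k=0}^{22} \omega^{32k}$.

Let ζ = ω^32 = e^(2πi·32/23). Since 23 ∤ 32, ζ ≠ 1.
Sum = Σ_{k=0}^{22} ζ^k = (ζ^23 - 1)/(ζ - 1) = (ω^{32·23} - 1)/(ζ - 1) = (1 - 1)/(ζ - 1) = 0


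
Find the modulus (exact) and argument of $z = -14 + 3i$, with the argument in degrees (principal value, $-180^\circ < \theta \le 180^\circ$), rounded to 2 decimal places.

|z| = sqrt((-14)^2 + 3^2) = sqrt(205)
arg(z) = arctan(b/a) = arctan(3/-14) (quadrant-adjusted) = 167.91°


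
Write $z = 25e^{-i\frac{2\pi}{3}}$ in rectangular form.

a = r cos θ = 25 * -1/2 = -25/2
b = r sin θ = 25 * -sqrt(3)/2 = -25*sqrt(3)/2
z = -25/2 - (25*sqrt(3)/2)i


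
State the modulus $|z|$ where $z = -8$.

|z| = sqrt(a^2 + b^2) = sqrt((-8)^2 + 0^2) = sqrt(64) = 8


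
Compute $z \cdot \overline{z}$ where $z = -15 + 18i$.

z * conjugate(z) = |z|^2 = a^2 + b^2
= (-15)^2 + 18^2 = 549


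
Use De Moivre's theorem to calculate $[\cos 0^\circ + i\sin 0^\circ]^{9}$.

By De Moivre: z^n = r^n(cos(nθ) + i sin(nθ))
= 1^9(cos(9*0°) + i sin(9*0°))
= 1(cos 0° + i sin 0°)
= 1


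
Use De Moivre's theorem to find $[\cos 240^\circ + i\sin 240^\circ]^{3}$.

By De Moivre: z^n = r^n(cos(nθ) + i sin(nθ))
= 1^3(cos(3*240°) + i sin(3*240°))
= 1(cos 0° + i sin 0°)
= 1


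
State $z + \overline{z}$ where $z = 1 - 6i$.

z + conjugate(z) = (a + bi) + (a - bi) = 2a
= 2 * 1 = 2


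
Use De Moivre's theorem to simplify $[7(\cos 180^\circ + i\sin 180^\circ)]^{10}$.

By De Moivre: z^n = r^n(cos(nθ) + i sin(nθ))
= 7^10(cos(10*180°) + i sin(10*180°))
= 282475249(cos 0° + i sin 0°)
= 282475249


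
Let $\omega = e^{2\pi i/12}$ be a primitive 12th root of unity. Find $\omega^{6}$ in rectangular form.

ω^6 = e^(2πi·6/12) = e^(i·1π)
= cos(1π) + i sin(1π)
= -1


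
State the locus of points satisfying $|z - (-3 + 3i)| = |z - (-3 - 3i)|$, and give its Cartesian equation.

|z - z1| = |z - z2| means z is equidistant from z1 and z2,
i.e. the perpendicular bisector of the segment from (-3, 3) to (-3, -3) (midpoint (-3, 0)).
With z = x + yi, square both sides:
(x - (-3))^2 + (y - 3)^2 = (x - (-3))^2 + (y - (-3))^2
The x^2 and y^2 terms cancel: 0x + (-12)y = 18 - 18 = 0
Simplify: y = 0
Locus: Perpendicular bisector of the segment from (-3, 3) to (-3, -3): the line y = 0


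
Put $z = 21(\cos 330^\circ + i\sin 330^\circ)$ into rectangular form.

a = r cos θ = 21 * sqrt(3)/2 = 21*sqrt(3)/2
b = r sin θ = 21 * -1/2 = -21/2
z = 21*sqrt(3)/2 - (21/2)i


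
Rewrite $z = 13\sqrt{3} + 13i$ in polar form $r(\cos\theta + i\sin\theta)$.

r = |z| = sqrt(a^2 + b^2) = sqrt((13*sqrt(3))^2 + (13)^2) = sqrt(507 + 169) = sqrt(676) = 26
θ = arctan(b/a) = arctan(13/22.5167) (quadrant-adjusted) = 30°
z = 26(cos 30° + i sin 30°)
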